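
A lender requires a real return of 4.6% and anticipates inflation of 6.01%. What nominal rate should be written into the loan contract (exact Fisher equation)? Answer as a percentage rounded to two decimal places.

10.89%

(1 + i) = (1 + r)(1 + π) = 1.04600 × 1.06010 = 1.1088646
i = 1.1088646 − 1, so the required nominal rate is 10.89%.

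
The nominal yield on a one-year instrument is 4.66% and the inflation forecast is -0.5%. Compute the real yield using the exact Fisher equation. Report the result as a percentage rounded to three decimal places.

By the Fisher relation, 1 + r = (1 + i)/(1 + π).
1 + r = 1.04660 / 0.99500 = 1.051859
r = 1.051859 − 1 = 5.1859%, i.e. 5.186%.

5.186%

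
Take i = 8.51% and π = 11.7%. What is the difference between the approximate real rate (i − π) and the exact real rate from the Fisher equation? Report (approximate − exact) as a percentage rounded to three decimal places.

-0.334%

Approximate: r ≈ 8.510% − 11.700% = -3.1900%
Exact: (1 + 0.0851)/(1 + 0.1170) − 1 = -2.8559%
Error = -3.1900% − (-2.8559%) = -0.3341% → -0.334%.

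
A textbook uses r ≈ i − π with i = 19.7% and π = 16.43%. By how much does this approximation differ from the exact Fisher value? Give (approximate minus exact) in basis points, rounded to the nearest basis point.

46 basis points

Approximate: r ≈ 19.700% − 16.430% = 3.2700%
Exact: (1 + 0.1970)/(1 + 0.1643) − 1 = 2.8086%
Error = 3.2700% − 2.8086% = 0.4614% → 46 basis points.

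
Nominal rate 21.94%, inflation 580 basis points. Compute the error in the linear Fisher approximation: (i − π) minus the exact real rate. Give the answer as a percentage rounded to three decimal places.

Approximate: r ≈ 21.940% − 5.800% = 16.1400%
Exact: (1 + 0.2194)/(1 + 0.0580) − 1 = 15.2552%
Error = 16.1400% − 15.2552% = 0.8848% → 0.885%.

0.885%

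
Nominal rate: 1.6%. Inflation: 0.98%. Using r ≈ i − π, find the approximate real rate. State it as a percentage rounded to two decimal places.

0.62%

r ≈ i − π = 1.6% − 0.98% = 0.62%.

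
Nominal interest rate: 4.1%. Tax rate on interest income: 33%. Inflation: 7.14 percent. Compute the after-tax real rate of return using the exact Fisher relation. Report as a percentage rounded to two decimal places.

-4.10%

After-tax nominal return = 4.1% × (1 − 0.33) = 2.7470%.
1 + r = 1.02747 / 1.07140 = 0.958998
After-tax real rate = 0.958998 − 1 → -4.10%.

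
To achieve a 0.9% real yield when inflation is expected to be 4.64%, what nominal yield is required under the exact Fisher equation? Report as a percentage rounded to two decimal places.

5.58%

(1 + i) = (1 + r)(1 + π) = 1.00900 × 1.04640 = 1.0558176
i = 1.0558176 − 1, so the required nominal rate is 5.58%.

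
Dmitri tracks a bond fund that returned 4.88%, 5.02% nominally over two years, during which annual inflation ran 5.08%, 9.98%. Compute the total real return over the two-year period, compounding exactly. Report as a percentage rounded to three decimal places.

Nominal growth factor = 1.0488 × 1.0502 = 1.101450
Price-level growth factor = 1.0508 × 1.0998 = 1.155670
Real growth factor = 1.101450 / 1.155670 = 0.953083
Total real return = 0.953083 − 1 → -4.692%.

-4.692%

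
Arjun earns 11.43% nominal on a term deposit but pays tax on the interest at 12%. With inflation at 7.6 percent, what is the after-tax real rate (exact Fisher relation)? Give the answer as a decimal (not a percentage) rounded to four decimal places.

0.0228

After-tax nominal return = 11.43% × (1 − 0.12) = 10.0584%.
1 + r = 1.100584 / 1.07600 = 1.022848
After-tax real rate = 1.022848 − 1 → 0.0228.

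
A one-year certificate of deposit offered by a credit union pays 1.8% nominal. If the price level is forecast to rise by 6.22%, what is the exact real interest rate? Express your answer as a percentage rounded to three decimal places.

-4.161%

By the Fisher identity, 1 + r = (1 + i)/(1 + π).
1 + r = 1.01800 / 1.06220 = 0.958388
r = 0.958388 − 1 = -4.1612%, i.e. -4.161%.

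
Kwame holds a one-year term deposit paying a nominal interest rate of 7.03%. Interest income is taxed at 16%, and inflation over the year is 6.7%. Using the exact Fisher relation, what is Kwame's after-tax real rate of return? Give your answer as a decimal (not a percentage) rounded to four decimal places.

-0.0074

After-tax nominal return = 7.03% × (1 − 0.16) = 5.9052%.
1 + r = 1.059052 / 1.06700 = 0.992551
After-tax real rate = 0.992551 − 1 → -0.0074.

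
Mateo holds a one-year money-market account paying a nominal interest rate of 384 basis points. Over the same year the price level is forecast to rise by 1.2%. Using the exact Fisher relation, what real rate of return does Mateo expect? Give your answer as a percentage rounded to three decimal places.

1 + r = 1.03840 / 1.01200 = 1.026087
r = 1.026087 − 1 = 2.6087%, i.e. 2.609%.

2.609%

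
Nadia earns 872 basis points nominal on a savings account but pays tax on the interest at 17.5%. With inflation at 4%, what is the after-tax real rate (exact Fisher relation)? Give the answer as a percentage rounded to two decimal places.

After-tax nominal return = 8.72% × (1 − 0.175) = 7.1940%.
1 + r = 1.07194 / 1.04000 = 1.030712
After-tax real rate = 1.030712 − 1 → 3.07%.

3.07%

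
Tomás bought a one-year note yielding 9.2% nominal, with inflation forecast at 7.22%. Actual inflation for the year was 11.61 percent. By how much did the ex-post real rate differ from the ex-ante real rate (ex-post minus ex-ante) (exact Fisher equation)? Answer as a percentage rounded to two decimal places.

Ex-ante: (1 + 0.0920)/(1 + 0.0722) − 1 = 1.8467%
Ex-post: (1 + 0.0920)/(1 + 0.1161) − 1 = -2.1593%
Difference (ex-post − ex-ante) = -4.0060% → -4.01%.

-4.01%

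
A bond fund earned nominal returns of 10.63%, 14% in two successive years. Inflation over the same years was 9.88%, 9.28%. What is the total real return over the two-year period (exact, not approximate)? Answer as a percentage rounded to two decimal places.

5.03%

Compound the nominal returns: 1.1063 × 1.1400 = 1.261182.
Compound inflation: 1.0988 × 1.0928 = 1.200769.
Deflate: 1.261182 / 1.200769 = 1.050312.
Total real return = 1.050312 − 1 → 5.03%.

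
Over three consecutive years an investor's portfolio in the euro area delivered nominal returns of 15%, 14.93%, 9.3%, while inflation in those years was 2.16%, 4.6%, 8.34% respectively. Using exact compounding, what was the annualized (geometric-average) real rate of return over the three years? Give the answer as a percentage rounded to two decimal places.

Nominal growth factor = 1.1500 × 1.1493 × 1.0930 = 1.44461264
Price-level growth factor = 1.0216 × 1.0460 × 1.0834 = 1.15771431
Real growth factor = 1.44461264 / 1.15771431 = 1.24781445
Annualized real rate = 1.24781445^(1/3) − 1 = 7.6589% → 7.66%.

7.66%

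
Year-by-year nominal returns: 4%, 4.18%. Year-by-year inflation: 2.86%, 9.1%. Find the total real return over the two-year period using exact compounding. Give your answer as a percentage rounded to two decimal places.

-3.45%

Nominal growth factor = 1.0400 × 1.0418 = 1.083472
Price-level growth factor = 1.0286 × 1.0910 = 1.122203
Real growth factor = 1.083472 / 1.122203 = 0.965487
Total real return = 0.965487 − 1 → -3.45%.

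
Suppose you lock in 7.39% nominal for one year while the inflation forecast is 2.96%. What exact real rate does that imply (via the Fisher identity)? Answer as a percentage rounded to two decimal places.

4.30%

1 + r = 1.07390 / 1.02960 = 1.043026
r = 1.043026 − 1 = 4.3026%, i.e. 4.30%.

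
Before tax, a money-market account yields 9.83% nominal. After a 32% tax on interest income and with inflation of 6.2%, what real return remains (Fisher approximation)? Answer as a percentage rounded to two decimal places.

0.48%

After-tax nominal return = 9.83% × (1 − 0.32) = 6.6844%.
r ≈ 6.6844% − 6.2% → 0.48%.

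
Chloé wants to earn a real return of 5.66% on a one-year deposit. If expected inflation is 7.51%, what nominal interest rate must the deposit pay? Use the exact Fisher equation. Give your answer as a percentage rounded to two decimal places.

(1 + i) = (1 + r)(1 + π) = 1.05660 × 1.07510 = 1.13595066
i = 1.13595066 − 1, so the required nominal rate is 13.60%.

13.60%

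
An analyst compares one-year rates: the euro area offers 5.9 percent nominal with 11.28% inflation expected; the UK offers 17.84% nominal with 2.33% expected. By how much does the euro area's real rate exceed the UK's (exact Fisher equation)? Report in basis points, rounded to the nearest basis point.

The euro area: (1 + 0.0590)/(1 + 0.1128) − 1 = -4.8347%
The UK: (1 + 0.1784)/(1 + 0.0233) − 1 = 15.1568%
Differential = -4.8347% − 15.1568% = -19.9915% → -1999 basis points.

-1999 basis points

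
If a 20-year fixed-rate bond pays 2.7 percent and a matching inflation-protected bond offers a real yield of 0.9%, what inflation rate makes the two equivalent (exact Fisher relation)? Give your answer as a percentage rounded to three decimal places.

(1 + π) = (1 + i)/(1 + r) = 1.02700 / 1.00900 = 1.017839
Break-even inflation = 1.017839 − 1 → 1.784%.

1.784%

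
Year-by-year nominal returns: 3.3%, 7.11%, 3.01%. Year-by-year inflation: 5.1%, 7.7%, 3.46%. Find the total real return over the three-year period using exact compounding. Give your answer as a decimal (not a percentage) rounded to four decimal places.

Compound the nominal returns: 1.0330 × 1.0711 × 1.0301 = 1.139750.
Compound inflation: 1.0510 × 1.0770 × 1.0346 = 1.171092.
Deflate: 1.139750 / 1.171092 = 0.973238.
Total real return = 0.973238 − 1 → -0.0268.

-0.0268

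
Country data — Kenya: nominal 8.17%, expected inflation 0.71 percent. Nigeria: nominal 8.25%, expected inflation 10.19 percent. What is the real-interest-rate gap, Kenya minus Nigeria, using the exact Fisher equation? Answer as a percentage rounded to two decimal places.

Kenya: (1 + 0.0817)/(1 + 0.0071) − 1 = 7.4074%
Nigeria: (1 + 0.0825)/(1 + 0.1019) − 1 = -1.7606%
Differential = 7.4074% − (-1.7606%) = 9.1680% → 9.17%.

9.17%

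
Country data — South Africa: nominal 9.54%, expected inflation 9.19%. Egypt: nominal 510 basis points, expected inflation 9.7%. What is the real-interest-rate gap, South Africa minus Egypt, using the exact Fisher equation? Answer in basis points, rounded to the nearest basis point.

451 basis points

South Africa: (1 + 0.0954)/(1 + 0.0919) − 1 = 0.3205%
Egypt: (1 + 0.0510)/(1 + 0.0970) − 1 = -4.1933%
Differential = 0.3205% − (-4.1933%) = 4.5138% → 451 basis points.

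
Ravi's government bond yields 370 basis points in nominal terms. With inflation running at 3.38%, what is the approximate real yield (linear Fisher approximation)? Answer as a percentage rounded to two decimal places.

r ≈ i − π = 3.7% − 3.38% = 0.32%.

0.32%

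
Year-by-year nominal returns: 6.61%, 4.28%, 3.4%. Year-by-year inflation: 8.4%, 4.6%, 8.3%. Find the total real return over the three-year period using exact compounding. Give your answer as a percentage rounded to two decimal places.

-6.39%

Nominal growth factor = 1.0661 × 1.0428 × 1.0340 = 1.149528
Price-level growth factor = 1.0840 × 1.0460 × 1.0830 = 1.227975
Real growth factor = 1.149528 / 1.227975 = 0.936117
Total real return = 0.936117 − 1 → -6.39%.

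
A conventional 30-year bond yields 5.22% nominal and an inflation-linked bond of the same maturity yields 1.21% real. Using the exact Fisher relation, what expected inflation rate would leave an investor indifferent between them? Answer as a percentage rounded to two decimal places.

3.96%

(1 + π) = (1 + i)/(1 + r) = 1.05220 / 1.01210 = 1.039621
Break-even inflation = 1.039621 − 1 → 3.96%.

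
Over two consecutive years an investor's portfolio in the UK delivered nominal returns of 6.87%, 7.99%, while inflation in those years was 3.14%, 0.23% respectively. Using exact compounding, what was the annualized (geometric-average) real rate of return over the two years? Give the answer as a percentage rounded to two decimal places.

Nominal growth factor = 1.0687 × 1.0799 = 1.15408913
Price-level growth factor = 1.0314 × 1.0023 = 1.03377222
Real growth factor = 1.15408913 / 1.03377222 = 1.11638629
Annualized real rate = 1.11638629^(1/2) − 1 = 5.6592% → 5.66%.

5.66%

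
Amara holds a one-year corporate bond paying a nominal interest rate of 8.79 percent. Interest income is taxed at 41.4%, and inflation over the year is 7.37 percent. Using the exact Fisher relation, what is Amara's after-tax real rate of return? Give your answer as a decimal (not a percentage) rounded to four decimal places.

-0.0207

After-tax nominal return = 8.79% × (1 − 0.414) = 5.15094%.
1 + r = 1.0515094 / 1.07370 = 0.979333
After-tax real rate = 0.979333 − 1 → -0.0207.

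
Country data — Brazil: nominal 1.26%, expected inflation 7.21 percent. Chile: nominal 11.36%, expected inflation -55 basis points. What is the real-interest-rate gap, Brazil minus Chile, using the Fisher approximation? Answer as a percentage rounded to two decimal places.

Brazil: 1.26% − 7.21% = -5.950%
Chile: 11.36% − (-0.55%) = 11.910%
Differential = -17.860% → -17.86%.

-17.86%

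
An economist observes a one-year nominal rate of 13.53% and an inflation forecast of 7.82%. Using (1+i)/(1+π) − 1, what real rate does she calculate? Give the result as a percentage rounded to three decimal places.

5.296%

1 + r = 1.13530 / 1.07820 = 1.052959
r = 1.052959 − 1 = 5.2959%, i.e. 5.296%.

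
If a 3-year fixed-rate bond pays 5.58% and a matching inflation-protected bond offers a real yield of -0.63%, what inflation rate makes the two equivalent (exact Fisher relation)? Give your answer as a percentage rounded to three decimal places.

(1 + π) = (1 + i)/(1 + r) = 1.05580 / 0.99370 = 1.062494
Break-even inflation = 1.062494 − 1 → 6.249%.

6.249%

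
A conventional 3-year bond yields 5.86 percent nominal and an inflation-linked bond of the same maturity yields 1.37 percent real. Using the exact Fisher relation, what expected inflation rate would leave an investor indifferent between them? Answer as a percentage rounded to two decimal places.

(1 + π) = (1 + i)/(1 + r) = 1.05860 / 1.01370 = 1.044293
Break-even inflation = 1.044293 − 1 → 4.43%.

4.43%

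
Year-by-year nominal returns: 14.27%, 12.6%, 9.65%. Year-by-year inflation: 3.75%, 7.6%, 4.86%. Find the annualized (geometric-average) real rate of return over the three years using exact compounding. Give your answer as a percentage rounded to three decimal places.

6.420%

Compound the nominal returns: 1.1427 × 1.1260 × 1.0965 = 1.41084484.
Compound inflation: 1.0375 × 1.0760 × 1.0486 = 1.17060461.
Deflate: 1.41084484 / 1.17060461 = 1.20522748.
Annualized real rate = 1.20522748^(1/3) − 1 = 6.4199% → 6.420%.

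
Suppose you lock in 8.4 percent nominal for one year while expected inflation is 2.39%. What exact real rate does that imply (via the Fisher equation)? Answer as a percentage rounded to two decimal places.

1 + r = 1.08400 / 1.02390 = 1.058697
r = 1.058697 − 1 = 5.8697%, i.e. 5.87%.

5.87%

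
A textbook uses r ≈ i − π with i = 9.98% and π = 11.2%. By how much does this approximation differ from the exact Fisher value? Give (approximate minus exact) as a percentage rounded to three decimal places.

Approximate: r ≈ 9.980% − 11.200% = -1.2200%
Exact: (1 + 0.0998)/(1 + 0.1120) − 1 = -1.0971%
Error = -1.2200% − (-1.0971%) = -0.1229% → -0.123%.

-0.123%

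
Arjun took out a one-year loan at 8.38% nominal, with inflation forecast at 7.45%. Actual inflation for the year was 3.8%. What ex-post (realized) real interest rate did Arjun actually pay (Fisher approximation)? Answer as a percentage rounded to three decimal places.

Ex-post: 8.38% − 3.8% = 4.580%
So the realized real rate is 4.580%.

4.580%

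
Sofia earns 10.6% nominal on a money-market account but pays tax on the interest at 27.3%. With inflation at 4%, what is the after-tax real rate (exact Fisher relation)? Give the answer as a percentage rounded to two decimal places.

3.56%

After-tax nominal return = 10.6% × (1 − 0.273) = 7.7062%.
1 + r = 1.077062 / 1.04000 = 1.035637
After-tax real rate = 1.035637 − 1 → 3.56%.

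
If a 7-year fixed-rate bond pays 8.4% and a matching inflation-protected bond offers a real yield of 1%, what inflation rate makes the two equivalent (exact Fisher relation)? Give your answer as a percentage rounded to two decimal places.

(1 + π) = (1 + i)/(1 + r) = 1.08400 / 1.01000 = 1.073267
Break-even inflation = 1.073267 − 1 → 7.33%.

7.33%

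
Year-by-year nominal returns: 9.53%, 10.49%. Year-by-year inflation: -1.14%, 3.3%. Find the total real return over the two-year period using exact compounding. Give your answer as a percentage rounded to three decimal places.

18.505%

Compound the nominal returns: 1.0953 × 1.1049 = 1.210197.
Compound inflation: 0.9886 × 1.0330 = 1.021224.
Deflate: 1.210197 / 1.021224 = 1.185046.
Total real return = 1.185046 − 1 → 18.505%.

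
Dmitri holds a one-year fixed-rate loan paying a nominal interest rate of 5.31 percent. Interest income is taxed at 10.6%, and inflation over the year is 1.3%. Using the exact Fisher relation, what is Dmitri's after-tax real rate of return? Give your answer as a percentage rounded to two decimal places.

After-tax nominal return = 5.31% × (1 − 0.106) = 4.74714%.
1 + r = 1.0474714 / 1.01300 = 1.034029
After-tax real rate = 1.034029 − 1 → 3.40%.

3.40%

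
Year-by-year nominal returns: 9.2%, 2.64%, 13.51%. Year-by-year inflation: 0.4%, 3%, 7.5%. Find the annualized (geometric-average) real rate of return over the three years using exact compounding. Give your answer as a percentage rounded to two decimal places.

Compound the nominal returns: 1.0920 × 1.0264 × 1.1351 = 1.27225277.
Compound inflation: 1.0040 × 1.0300 × 1.0750 = 1.11167900.
Deflate: 1.27225277 / 1.11167900 = 1.14444257.
Annualized real rate = 1.14444257^(1/3) − 1 = 4.5999% → 4.60%.

4.60%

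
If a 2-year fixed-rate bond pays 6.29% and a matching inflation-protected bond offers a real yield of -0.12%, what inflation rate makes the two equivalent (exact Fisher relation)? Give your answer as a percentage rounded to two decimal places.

(1 + π) = (1 + i)/(1 + r) = 1.06290 / 0.99880 = 1.064177
Break-even inflation = 1.064177 − 1 → 6.42%.

6.42%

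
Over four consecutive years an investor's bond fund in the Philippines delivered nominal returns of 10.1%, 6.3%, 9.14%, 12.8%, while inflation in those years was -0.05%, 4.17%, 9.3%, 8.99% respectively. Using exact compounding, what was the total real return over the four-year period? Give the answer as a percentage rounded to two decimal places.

16.17%

Compound the nominal returns: 1.1010 × 1.0630 × 1.0914 × 1.1280 = 1.440833.
Compound inflation: 0.9995 × 1.0417 × 1.0930 × 1.0899 = 1.240316.
Deflate: 1.440833 / 1.240316 = 1.161666.
Total real return = 1.161666 − 1 → 16.17%.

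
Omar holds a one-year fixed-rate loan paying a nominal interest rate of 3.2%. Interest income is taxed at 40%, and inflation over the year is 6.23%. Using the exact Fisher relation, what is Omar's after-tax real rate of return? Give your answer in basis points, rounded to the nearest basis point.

After-tax nominal return = 3.2% × (1 − 0.4) = 1.9200%.
1 + r = 1.01920 / 1.06230 = 0.959428
After-tax real rate = 0.959428 − 1 → -406 basis points.

-406 basis points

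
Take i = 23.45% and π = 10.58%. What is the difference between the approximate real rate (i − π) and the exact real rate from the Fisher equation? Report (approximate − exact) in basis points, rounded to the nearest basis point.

123 basis points

Approximate: r ≈ 23.450% − 10.580% = 12.8700%
Exact: (1 + 0.2345)/(1 + 0.1058) − 1 = 11.6386%
Error = 12.8700% − 11.6386% = 1.2314% → 123 basis points.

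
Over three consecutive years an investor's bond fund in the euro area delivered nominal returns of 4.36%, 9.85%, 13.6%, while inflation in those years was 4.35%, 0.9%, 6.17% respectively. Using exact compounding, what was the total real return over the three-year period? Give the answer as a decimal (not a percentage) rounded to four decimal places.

0.1650

Compound the nominal returns: 1.0436 × 1.0985 × 1.1360 = 1.302304.
Compound inflation: 1.0435 × 1.0090 × 1.0617 = 1.117855.
Deflate: 1.302304 / 1.117855 = 1.165003.
Total real return = 1.165003 − 1 → 0.1650.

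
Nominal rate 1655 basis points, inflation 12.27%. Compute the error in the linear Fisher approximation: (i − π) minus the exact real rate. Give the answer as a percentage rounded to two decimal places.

0.47%

Approximate: r ≈ 16.550% − 12.270% = 4.2800%
Exact: (1 + 0.1655)/(1 + 0.1227) − 1 = 3.8122%
Error = 4.2800% − 3.8122% = 0.4678% → 0.47%.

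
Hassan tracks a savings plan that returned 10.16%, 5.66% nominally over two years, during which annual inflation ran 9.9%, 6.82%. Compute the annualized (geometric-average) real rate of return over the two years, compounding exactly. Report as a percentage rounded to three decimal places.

-0.427%

Nominal growth factor = 1.1016 × 1.0566 = 1.16395056
Price-level growth factor = 1.0990 × 1.0682 = 1.17395180
Real growth factor = 1.16395056 / 1.17395180 = 0.99148071
Annualized real rate = 0.99148071^(1/2) − 1 = -0.4269% → -0.427%.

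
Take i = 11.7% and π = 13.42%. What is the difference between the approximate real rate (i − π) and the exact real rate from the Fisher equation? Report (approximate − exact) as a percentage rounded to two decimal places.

Approximate: r ≈ 11.700% − 13.420% = -1.7200%
Exact: (1 + 0.1170)/(1 + 0.1342) − 1 = -1.5165%
Error = -1.7200% − (-1.5165%) = -0.2035% → -0.20%.

-0.20%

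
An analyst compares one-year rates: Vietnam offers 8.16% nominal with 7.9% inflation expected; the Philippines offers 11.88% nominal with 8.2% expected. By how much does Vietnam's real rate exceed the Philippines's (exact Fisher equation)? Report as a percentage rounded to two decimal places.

-3.16%

Vietnam: (1 + 0.0816)/(1 + 0.0790) − 1 = 0.2410%
The Philippines: (1 + 0.1188)/(1 + 0.0820) − 1 = 3.4011%
Differential = 0.2410% − 3.4011% = -3.1601% → -3.16%.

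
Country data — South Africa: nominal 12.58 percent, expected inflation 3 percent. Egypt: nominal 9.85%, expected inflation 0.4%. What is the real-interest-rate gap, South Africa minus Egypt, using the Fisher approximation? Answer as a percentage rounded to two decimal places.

South Africa: 12.58% − 3% = 9.580%
Egypt: 9.85% − 0.4% = 9.450%
Differential = 0.130% → 0.13%.

0.13%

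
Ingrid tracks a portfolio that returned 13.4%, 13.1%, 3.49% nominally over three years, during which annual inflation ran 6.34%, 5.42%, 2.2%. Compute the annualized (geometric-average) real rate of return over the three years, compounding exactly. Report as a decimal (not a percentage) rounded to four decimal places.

0.0503

Nominal growth factor = 1.1340 × 1.1310 × 1.0349 = 1.32731513
Price-level growth factor = 1.0634 × 1.0542 × 1.0220 = 1.14569908
Real growth factor = 1.32731513 / 1.14569908 = 1.15851986
Annualized real rate = 1.15851986^(1/3) − 1 = 5.0270% → 0.0503.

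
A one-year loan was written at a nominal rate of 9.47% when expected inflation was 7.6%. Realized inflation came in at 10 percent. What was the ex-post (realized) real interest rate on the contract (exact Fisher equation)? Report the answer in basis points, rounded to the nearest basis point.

-48 basis points

Ex-post: (1 + 0.0947)/(1 + 0.1000) − 1 = -0.4818%
So the realized real rate is -48 basis points.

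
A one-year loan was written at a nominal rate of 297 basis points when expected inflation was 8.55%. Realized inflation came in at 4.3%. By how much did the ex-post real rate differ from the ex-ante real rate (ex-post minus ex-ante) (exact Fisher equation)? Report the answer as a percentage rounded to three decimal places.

3.865%

Ex-ante: (1 + 0.0297)/(1 + 0.0855) − 1 = -5.1405%
Ex-post: (1 + 0.0297)/(1 + 0.0430) − 1 = -1.2752%
Difference (ex-post − ex-ante) = 3.8653% → 3.865%.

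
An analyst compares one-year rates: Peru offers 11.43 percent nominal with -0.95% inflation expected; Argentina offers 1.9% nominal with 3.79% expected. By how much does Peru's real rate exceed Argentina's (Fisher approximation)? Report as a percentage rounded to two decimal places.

14.27%

Peru: 11.43% − (-0.95%) = 12.380%
Argentina: 1.9% − 3.79% = -1.890%
Differential = 14.270% → 14.27%.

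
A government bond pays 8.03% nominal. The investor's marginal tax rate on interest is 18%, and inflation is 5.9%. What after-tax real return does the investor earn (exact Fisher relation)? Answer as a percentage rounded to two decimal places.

After-tax nominal return = 8.03% × (1 − 0.18) = 6.5846%.
1 + r = 1.065846 / 1.05900 = 1.006465
After-tax real rate = 1.006465 − 1 → 0.65%.

0.65%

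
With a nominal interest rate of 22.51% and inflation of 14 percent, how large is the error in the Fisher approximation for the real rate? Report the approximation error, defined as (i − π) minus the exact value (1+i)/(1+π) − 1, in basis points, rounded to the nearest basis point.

105 basis points

Approximate: r ≈ 22.510% − 14.000% = 8.5100%
Exact: (1 + 0.2251)/(1 + 0.1400) − 1 = 7.4649%
Error = 8.5100% − 7.4649% = 1.0451% → 105 basis points.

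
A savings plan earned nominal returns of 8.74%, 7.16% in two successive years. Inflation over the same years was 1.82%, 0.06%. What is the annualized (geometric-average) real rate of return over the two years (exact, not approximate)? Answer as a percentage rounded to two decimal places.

Nominal growth factor = 1.0874 × 1.0716 = 1.16525784
Price-level growth factor = 1.0182 × 1.0006 = 1.01881092
Real growth factor = 1.16525784 / 1.01881092 = 1.14374298
Annualized real rate = 1.14374298^(1/2) − 1 = 6.9459% → 6.95%.

6.95%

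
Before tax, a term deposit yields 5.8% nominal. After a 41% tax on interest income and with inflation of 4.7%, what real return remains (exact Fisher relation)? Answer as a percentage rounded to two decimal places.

After-tax nominal return = 5.8% × (1 − 0.41) = 3.4220%.
1 + r = 1.03422 / 1.04700 = 0.987794
After-tax real rate = 0.987794 − 1 → -1.22%.

-1.22%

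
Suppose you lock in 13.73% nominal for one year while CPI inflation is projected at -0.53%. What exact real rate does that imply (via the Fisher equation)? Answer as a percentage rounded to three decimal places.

14.336%

By the Fisher equation, 1 + r = (1 + i)/(1 + π).
1 + r = 1.13730 / 0.99470 = 1.143360
r = 1.143360 − 1 = 14.3360%, i.e. 14.336%.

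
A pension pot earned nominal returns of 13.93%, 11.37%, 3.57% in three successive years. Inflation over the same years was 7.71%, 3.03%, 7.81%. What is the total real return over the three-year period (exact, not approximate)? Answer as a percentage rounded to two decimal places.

Nominal growth factor = 1.1393 × 1.1137 × 1.0357 = 1.314136
Price-level growth factor = 1.0771 × 1.0303 × 1.0781 = 1.196407
Real growth factor = 1.314136 / 1.196407 = 1.098403
Total real return = 1.098403 − 1 → 9.84%.

9.84%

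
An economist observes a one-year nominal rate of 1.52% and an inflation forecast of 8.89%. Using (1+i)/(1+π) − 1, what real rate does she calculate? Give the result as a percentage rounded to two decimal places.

1 + r = 1.01520 / 1.08890 = 0.932317
r = 0.932317 − 1 = -6.7683%, i.e. -6.77%.

-6.77%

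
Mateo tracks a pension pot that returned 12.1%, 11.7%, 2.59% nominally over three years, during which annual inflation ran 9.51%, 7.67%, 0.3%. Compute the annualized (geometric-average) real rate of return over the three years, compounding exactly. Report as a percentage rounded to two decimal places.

2.79%

Nominal growth factor = 1.1210 × 1.1170 × 1.0259 = 1.28458787
Price-level growth factor = 1.0951 × 1.0767 × 1.0030 = 1.18263145
Real growth factor = 1.28458787 / 1.18263145 = 1.08621149
Annualized real rate = 1.08621149^(1/3) − 1 = 2.7949% → 2.79%.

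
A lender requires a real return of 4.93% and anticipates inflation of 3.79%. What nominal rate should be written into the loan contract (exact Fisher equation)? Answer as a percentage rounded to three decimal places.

8.907%

(1 + i) = (1 + r)(1 + π) = 1.04930 × 1.03790 = 1.08906847
i = 1.08906847 − 1, so the required nominal rate is 8.907%.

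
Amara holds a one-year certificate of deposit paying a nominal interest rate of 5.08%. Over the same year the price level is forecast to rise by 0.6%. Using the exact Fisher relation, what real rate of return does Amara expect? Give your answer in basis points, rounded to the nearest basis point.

By the Fisher relation, 1 + r = (1 + i)/(1 + π).
1 + r = 1.05080 / 1.00600 = 1.044533
r = 1.044533 − 1 = 4.4533%, i.e. 445 basis points.

445 basis points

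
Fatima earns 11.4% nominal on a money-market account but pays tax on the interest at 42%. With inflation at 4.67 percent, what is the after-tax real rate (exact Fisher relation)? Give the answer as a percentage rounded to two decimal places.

1.86%

After-tax nominal return = 11.4% × (1 − 0.42) = 6.6120%.
1 + r = 1.06612 / 1.04670 = 1.018554
After-tax real rate = 1.018554 − 1 → 1.86%.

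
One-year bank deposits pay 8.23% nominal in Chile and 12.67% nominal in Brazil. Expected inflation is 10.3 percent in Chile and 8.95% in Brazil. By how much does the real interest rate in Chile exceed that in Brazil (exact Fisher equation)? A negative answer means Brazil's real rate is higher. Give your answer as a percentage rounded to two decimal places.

Chile: (1 + 0.0823)/(1 + 0.1030) − 1 = -1.8767%
Brazil: (1 + 0.1267)/(1 + 0.0895) − 1 = 3.4144%
Differential = -1.8767% − 3.4144% = -5.2911% → -5.29%.

-5.29%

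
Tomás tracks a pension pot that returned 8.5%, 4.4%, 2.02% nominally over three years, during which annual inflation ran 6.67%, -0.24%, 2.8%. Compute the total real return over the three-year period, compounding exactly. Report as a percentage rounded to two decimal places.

5.64%

Nominal growth factor = 1.0850 × 1.0440 × 1.0202 = 1.155621
Price-level growth factor = 1.0667 × 0.9976 × 1.0280 = 1.093936
Real growth factor = 1.155621 / 1.093936 = 1.056389
Total real return = 1.056389 − 1 → 5.64%.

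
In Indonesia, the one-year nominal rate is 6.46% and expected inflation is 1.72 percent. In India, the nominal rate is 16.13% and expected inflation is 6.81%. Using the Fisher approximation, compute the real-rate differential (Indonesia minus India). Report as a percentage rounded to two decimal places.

Indonesia: 6.46% − 1.72% = 4.740%
India: 16.13% − 6.81% = 9.320%
Differential = -4.580% → -4.58%.

-4.58%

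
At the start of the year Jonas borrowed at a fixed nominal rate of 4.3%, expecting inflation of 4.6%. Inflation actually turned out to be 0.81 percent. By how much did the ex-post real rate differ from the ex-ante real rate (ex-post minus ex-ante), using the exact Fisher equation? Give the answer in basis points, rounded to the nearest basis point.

Ex-ante: (1 + 0.0430)/(1 + 0.0460) − 1 = -0.2868%
Ex-post: (1 + 0.0430)/(1 + 0.0081) − 1 = 3.4620%
Difference (ex-post − ex-ante) = 3.7488% → 375 basis points.

375 basis points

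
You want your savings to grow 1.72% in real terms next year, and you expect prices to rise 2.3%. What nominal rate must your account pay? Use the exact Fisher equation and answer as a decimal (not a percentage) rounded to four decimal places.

0.0406

(1 + i) = (1 + r)(1 + π) = 1.01720 × 1.02300 = 1.0405956
i = 1.0405956 − 1, so the required nominal rate is 0.0406.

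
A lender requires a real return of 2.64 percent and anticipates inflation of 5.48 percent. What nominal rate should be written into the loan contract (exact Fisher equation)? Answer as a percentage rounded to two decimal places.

(1 + i) = (1 + r)(1 + π) = 1.02640 × 1.05480 = 1.08264672
i = 1.08264672 − 1, so the required nominal rate is 8.26%.

8.26%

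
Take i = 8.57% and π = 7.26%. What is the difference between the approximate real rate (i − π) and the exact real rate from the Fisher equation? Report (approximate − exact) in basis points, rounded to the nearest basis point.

Approximate: r ≈ 8.570% − 7.260% = 1.3100%
Exact: (1 + 0.0857)/(1 + 0.0726) − 1 = 1.2213%
Error = 1.3100% − 1.2213% = 0.0887% → 9 basis points.

9 basis points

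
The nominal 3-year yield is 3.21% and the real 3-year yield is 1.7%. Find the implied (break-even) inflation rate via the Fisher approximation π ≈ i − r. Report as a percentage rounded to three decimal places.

π ≈ i − r = 3.21% − 1.7% → 1.510%.

1.510%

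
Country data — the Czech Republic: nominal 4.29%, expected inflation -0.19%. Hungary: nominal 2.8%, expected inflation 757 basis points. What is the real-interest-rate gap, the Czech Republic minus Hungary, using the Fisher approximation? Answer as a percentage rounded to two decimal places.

9.25%

The Czech Republic: 4.29% − (-0.19%) = 4.480%
Hungary: 2.8% − 7.57% = -4.770%
Differential = 9.250% → 9.25%.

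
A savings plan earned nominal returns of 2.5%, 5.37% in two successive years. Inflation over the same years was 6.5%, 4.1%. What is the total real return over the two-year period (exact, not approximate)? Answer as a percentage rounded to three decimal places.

Nominal growth factor = 1.0250 × 1.0537 = 1.080043
Price-level growth factor = 1.0650 × 1.0410 = 1.108665
Real growth factor = 1.080043 / 1.108665 = 0.974183
Total real return = 0.974183 − 1 → -2.582%.

-2.582%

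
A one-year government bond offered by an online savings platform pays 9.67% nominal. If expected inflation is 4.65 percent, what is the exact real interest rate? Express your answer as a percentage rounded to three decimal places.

4.797%

1 + r = 1.09670 / 1.04650 = 1.047969
r = 1.047969 − 1 = 4.7969%, i.e. 4.797%.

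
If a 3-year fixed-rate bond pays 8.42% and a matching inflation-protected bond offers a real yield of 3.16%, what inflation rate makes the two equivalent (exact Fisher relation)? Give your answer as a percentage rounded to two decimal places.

5.10%

(1 + π) = (1 + i)/(1 + r) = 1.08420 / 1.03160 = 1.050989
Break-even inflation = 1.050989 − 1 → 5.10%.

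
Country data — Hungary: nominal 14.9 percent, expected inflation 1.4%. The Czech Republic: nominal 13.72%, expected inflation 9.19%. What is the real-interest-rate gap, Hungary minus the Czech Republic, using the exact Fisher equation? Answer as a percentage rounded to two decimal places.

Hungary: (1 + 0.1490)/(1 + 0.0140) − 1 = 13.3136%
The Czech Republic: (1 + 0.1372)/(1 + 0.0919) − 1 = 4.1487%
Differential = 13.3136% − 4.1487% = 9.1649% → 9.16%.

9.16%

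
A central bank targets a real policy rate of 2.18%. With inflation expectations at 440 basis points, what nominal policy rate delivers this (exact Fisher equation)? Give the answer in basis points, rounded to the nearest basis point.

668 basis points

(1 + i) = (1 + r)(1 + π) = 1.02180 × 1.04400 = 1.0667592
i = 1.0667592 − 1, so the required nominal rate is 668 basis points.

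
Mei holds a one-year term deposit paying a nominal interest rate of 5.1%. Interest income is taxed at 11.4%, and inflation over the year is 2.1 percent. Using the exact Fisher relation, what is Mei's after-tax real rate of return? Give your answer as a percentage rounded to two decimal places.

After-tax nominal return = 5.1% × (1 − 0.114) = 4.5186%.
1 + r = 1.045186 / 1.02100 = 1.023689
After-tax real rate = 1.023689 − 1 → 2.37%.

2.37%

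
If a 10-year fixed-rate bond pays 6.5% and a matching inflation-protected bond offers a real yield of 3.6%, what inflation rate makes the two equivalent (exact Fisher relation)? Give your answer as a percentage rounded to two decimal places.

(1 + π) = (1 + i)/(1 + r) = 1.06500 / 1.03600 = 1.027992
Break-even inflation = 1.027992 − 1 → 2.80%.

2.80%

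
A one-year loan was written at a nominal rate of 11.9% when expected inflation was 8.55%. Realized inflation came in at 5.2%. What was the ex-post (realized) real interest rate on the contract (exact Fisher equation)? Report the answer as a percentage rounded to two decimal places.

6.37%

Ex-post: (1 + 0.1190)/(1 + 0.0520) − 1 = 6.3688%
So the realized real rate is 6.37%.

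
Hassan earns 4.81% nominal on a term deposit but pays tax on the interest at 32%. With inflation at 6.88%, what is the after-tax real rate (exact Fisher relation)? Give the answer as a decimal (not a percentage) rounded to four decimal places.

-0.0338

After-tax nominal return = 4.81% × (1 − 0.32) = 3.2708%.
1 + r = 1.032708 / 1.06880 = 0.966231
After-tax real rate = 0.966231 − 1 → -0.0338.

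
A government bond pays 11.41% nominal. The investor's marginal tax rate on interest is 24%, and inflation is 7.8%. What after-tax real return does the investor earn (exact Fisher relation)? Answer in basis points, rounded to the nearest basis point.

After-tax nominal return = 11.41% × (1 − 0.24) = 8.6716%.
1 + r = 1.086716 / 1.07800 = 1.008085
After-tax real rate = 1.008085 − 1 → 81 basis points.

81 basis points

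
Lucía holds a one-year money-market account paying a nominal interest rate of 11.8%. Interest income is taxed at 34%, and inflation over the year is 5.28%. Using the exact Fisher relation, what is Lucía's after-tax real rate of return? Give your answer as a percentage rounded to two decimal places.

2.38%

After-tax nominal return = 11.8% × (1 − 0.34) = 7.7880%.
1 + r = 1.07788 / 1.05280 = 1.023822
After-tax real rate = 1.023822 − 1 → 2.38%.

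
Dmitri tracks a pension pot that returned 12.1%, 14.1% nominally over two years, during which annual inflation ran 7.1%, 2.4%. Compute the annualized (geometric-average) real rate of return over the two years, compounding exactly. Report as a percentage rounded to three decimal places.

Compound the nominal returns: 1.1210 × 1.1410 = 1.27906100.
Compound inflation: 1.0710 × 1.0240 = 1.09670400.
Deflate: 1.27906100 / 1.09670400 = 1.16627732.
Annualized real rate = 1.16627732^(1/2) − 1 = 7.9943% → 7.994%.

7.994%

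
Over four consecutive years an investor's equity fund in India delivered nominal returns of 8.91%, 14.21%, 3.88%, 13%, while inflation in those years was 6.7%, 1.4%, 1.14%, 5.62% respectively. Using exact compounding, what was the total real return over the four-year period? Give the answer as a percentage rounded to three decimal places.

26.331%

Compound the nominal returns: 1.0891 × 1.1421 × 1.0388 × 1.1300 = 1.460099.
Compound inflation: 1.0670 × 1.0140 × 1.0114 × 1.0562 = 1.155770.
Deflate: 1.460099 / 1.155770 = 1.263312.
Total real return = 1.263312 − 1 → 26.331%.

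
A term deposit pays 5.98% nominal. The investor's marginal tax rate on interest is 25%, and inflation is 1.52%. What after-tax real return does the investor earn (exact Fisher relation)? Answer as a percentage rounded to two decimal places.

After-tax nominal return = 5.98% × (1 − 0.25) = 4.4850%.
1 + r = 1.04485 / 1.01520 = 1.029206
After-tax real rate = 1.029206 − 1 → 2.92%.

2.92%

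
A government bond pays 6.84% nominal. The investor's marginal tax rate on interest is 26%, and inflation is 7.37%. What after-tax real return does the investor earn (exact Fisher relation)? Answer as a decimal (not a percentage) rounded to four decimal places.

After-tax nominal return = 6.84% × (1 − 0.26) = 5.0616%.
1 + r = 1.050616 / 1.07370 = 0.978501
After-tax real rate = 0.978501 − 1 → -0.0215.

-0.0215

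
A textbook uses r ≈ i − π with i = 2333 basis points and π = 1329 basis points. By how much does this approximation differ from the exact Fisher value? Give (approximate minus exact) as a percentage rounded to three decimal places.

Approximate: r ≈ 23.330% − 13.290% = 10.0400%
Exact: (1 + 0.2333)/(1 + 0.1329) − 1 = 8.8622%
Error = 10.0400% − 8.8622% = 1.1778% → 1.178%.

1.178%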